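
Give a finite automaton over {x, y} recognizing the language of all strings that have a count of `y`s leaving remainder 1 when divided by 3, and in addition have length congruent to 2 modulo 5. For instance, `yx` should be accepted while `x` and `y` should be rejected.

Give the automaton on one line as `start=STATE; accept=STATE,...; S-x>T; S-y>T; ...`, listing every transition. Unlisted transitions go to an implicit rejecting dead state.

Run two small machines in parallel and take their product. The first has 3 states tracking the count of `y`s modulo 3; the second has 5 states tracking the input length modulo 5. A product state is a pair (one from each), accepting exactly when both do.
A 15-state machine:
          x    y  
>  s0     s1   s2 
   s1     s3   s4 
   s2     s4   s5 
   s3     s6   s7 
 * s4     s7   s8 
   s5     s8   s6 
   s6     s9  s10 
   s7    s10  s11 
   s8    s11   s9 
   s9     s0  s12 
   s10   s12  s13 
   s11   s13   s0 
   s12    s2  s14 
   s13   s14   s1 
   s14    s5   s3 
(> = start, * = accepting)

start=s0; accept=s4; s0-x>s1; s0-y>s2; s1-x>s3; s1-y>s4; s2-x>s4; s2-y>s5; s3-x>s6; s3-y>s7; s4-x>s7; s4-y>s8; s5-x>s8; s5-y>s6; s6-x>s9; s6-y>s10; s7-x>s10; s7-y>s11; s8-x>s11; s8-y>s9; s9-x>s0; s9-y>s12; s10-x>s12; s10-y>s13; s11-x>s13; s11-y>s0; s12-x>s2; s12-y>s14; s13-x>s14; s13-y>s1; s14-x>s5; s14-y>s3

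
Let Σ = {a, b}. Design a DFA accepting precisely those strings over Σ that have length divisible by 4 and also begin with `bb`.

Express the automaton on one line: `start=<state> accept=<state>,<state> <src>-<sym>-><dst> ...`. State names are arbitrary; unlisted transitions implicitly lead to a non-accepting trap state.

start=q0 accept=q5 q0-a->q1 q0-b->q2 q1-a->q1 q1-b->q1 q2-a->q1 q2-b->q3 q3-a->q4 q3-b->q4 q4-a->q5 q4-b->q5 q5-a->q6 q5-b->q6 q6-a->q3 q6-b->q3

Run two small machines in parallel and take their product. The first has 4 states tracking the input length modulo 4; the second has 4 states tracking whether the input so far still matches the prefix `bb`. A product state is a pair (one from each), accepting exactly when both do. After merging equivalent states the machine shrinks.
7 states suffice.
        a   b  
>  q0   q1  q2 
   q1   q1  q1 
   q2   q1  q3 
   q3   q4  q4 
   q4   q5  q5 
 * q5   q6  q6 
   q6   q3  q3 
(> = start, * = accepting)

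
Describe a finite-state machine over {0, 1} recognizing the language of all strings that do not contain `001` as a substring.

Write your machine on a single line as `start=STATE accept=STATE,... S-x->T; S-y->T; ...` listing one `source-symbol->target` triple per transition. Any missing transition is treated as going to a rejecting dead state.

This is the complement of 'contains `001`'. Use the same substring-matching states — A through D holding how much of `001` has just been matched — but flip the accepting set: everything except the trap D accepts.
       0  1 
>* A   B  A 
 * B   C  A 
 * C   C  D 
   D   D  D 
(> = start, * = accepting)

start=A; accept=A,B,C; A-0->B; A-1->A; B-0->C; B-1->A; C-0->C; C-1->D; D-0->D; D-1->D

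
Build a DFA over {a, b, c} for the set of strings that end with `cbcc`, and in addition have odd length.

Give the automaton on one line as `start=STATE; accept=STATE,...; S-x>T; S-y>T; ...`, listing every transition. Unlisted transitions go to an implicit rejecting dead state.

Build one automaton per condition and run them in lockstep. One (5 states) tracks how much of the suffix `cbcc` has currently been matched; the other (2 states) tracks the input length modulo 2. Each combined state is a pair, one component from each; accept when both components accept. Minimizing collapses redundant product states.
        a   b   c  
>  q0   q1  q1  q1 
   q1   q0  q0  q2 
   q2   q1  q3  q1 
   q3   q0  q0  q4 
   q4   q1  q3  q5 
 * q5   q0  q0  q2 
(> = start, * = accepting)

start=q0; accept=q5; q0-a>q1; q0-b>q1; q0-c>q1; q1-a>q0; q1-b>q0; q1-c>q2; q2-a>q1; q2-b>q3; q2-c>q1; q3-a>q0; q3-b>q0; q3-c>q4; q4-a>q1; q4-b>q3; q4-c>q5; q5-a>q0; q5-b>q0; q5-c>q2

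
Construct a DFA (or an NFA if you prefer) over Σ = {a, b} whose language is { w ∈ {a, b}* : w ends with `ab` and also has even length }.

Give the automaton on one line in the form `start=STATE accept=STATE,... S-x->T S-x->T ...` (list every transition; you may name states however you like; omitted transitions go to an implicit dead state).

start=S0 accept=S4 S0-a->S1 S0-b->S2 S1-a->S3 S1-b->S4 S2-a->S3 S2-b->S0 S3-a->S1 S3-b->S5 S4-a->S1 S4-b->S2 S5-a->S3 S5-b->S0

Build one automaton per condition and run them in lockstep. One (3 states) tracks how much of the suffix `ab` has currently been matched; the other (2 states) tracks the input length modulo 2. Each combined state is a pair, one component from each; accept when both components accept.
With 6 states:
        a   b  
>  S0   S1  S2 
   S1   S3  S4 
   S2   S3  S0 
   S3   S1  S5 
 * S4   S1  S2 
   S5   S3  S0 
(> = start, * = accepting)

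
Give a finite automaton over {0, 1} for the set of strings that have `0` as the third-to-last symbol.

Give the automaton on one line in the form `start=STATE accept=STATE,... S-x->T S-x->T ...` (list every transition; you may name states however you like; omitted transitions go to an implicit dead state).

start=s0 accept=s7,s8,s9,s10 s0-0->s1 s0-1->s2 s1-0->s3 s1-1->s4 s2-0->s5 s2-1->s6 s3-0->s7 s3-1->s8 s4-0->s9 s4-1->s10 s5-0->s11 s5-1->s12 s6-0->s13 s6-1->s14 s7-0->s7 s7-1->s8 s8-0->s9 s8-1->s10 s9-0->s11 s9-1->s12 s10-0->s13 s10-1->s14 s11-0->s7 s11-1->s8 s12-0->s9 s12-1->s10 s13-0->s11 s13-1->s12 s14-0->s13 s14-1->s14

A DFA must remember the last 3 symbols (since which symbol is third-to-last isn't known until the input ends). Use one state per possible window of the last ≤3 symbols; accept from those whose window starts with `0`.
A 15-state machine:
          0    1  
>  s0     s1   s2 
   s1     s3   s4 
   s2     s5   s6 
   s3     s7   s8 
   s4     s9  s10 
   s5    s11  s12 
   s6    s13  s14 
 * s7     s7   s8 
 * s8     s9  s10 
 * s9    s11  s12 
 * s10   s13  s14 
   s11    s7   s8 
   s12    s9  s10 
   s13   s11  s12 
   s14   s13  s14 
(> = start, * = accepting)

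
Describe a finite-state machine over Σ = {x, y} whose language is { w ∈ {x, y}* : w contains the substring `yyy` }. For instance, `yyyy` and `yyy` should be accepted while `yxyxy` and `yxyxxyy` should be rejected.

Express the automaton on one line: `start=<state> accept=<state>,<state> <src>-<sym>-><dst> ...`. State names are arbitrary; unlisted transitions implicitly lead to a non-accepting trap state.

start=S0 accept=S3 S0-x->S0 S0-y->S1 S1-x->S0 S1-y->S2 S2-x->S0 S2-y->S3 S3-x->S3 S3-y->S3

Track how much of `yyy` has been matched so far: state S0 is no progress, S3 is the absorbing accept state reached once `yyy` has occurred. Intermediate states record partial matches; on a mismatch, fall back to the longest reusable overlap.
4 states suffice.
        x   y  
>  S0   S0  S1 
   S1   S0  S2 
   S2   S0  S3 
 * S3   S3  S3 
(> = start, * = accepting)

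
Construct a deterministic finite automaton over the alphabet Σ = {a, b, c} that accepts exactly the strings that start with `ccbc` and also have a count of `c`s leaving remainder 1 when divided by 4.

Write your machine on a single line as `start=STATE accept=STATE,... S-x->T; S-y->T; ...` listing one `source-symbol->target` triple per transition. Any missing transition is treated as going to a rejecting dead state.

Run two small machines in parallel and take their product. One (6 states) tracks whether the input so far still matches the prefix `ccbc`; the other (4 states) tracks the count of `c`s modulo 4. Each combined state is a pair, one component from each; accept when both components accept.
12 states suffice.
          a    b    c  
>  q0     q1   q1   q2 
   q1     q1   q1   q3 
   q2     q3   q3   q4 
   q3     q3   q3   q5 
   q4     q5   q6   q7 
   q5     q5   q5   q7 
   q6     q5   q5   q8 
   q7     q7   q7   q1 
   q8     q8   q8   q9 
   q9     q9   q9  q10 
 * q10   q10  q10  q11 
   q11   q11  q11   q8 
(> = start, * = accepting)

start=q0; accept=q10; q0-a->q1; q0-b->q1; q0-c->q2; q1-a->q1; q1-b->q1; q1-c->q3; q2-a->q3; q2-b->q3; q2-c->q4; q3-a->q3; q3-b->q3; q3-c->q5; q4-a->q5; q4-b->q6; q4-c->q7; q5-a->q5; q5-b->q5; q5-c->q7; q6-a->q5; q6-b->q5; q6-c->q8; q7-a->q7; q7-b->q7; q7-c->q1; q8-a->q8; q8-b->q8; q8-c->q9; q9-a->q9; q9-b->q9; q9-c->q10; q10-a->q10; q10-b->q10; q10-c->q11; q11-a->q11; q11-b->q11; q11-c->q8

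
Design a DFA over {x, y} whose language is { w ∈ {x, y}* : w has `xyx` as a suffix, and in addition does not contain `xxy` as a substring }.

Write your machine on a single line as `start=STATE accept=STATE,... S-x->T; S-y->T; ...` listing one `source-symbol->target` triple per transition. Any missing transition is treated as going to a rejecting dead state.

start=s0; accept=s4; s0-x->s1; s0-y->s0; s1-x->s2; s1-y->s3; s2-x->s2; s2-y->s2; s3-x->s4; s3-y->s0; s4-x->s2; s4-y->s3

Build one automaton per condition and run them in lockstep. One (4 states) tracks how much of the suffix `xyx` has currently been matched; the other (4 states) tracks partial matches of the forbidden pattern `xxy`. Each combined state is a pair, one component from each; accept when both components accept. Minimizing collapses redundant product states.
A 5-state machine:
        x   y  
>  s0   s1  s0 
   s1   s2  s3 
   s2   s2  s2 
   s3   s4  s0 
 * s4   s2  s3 
(> = start, * = accepting)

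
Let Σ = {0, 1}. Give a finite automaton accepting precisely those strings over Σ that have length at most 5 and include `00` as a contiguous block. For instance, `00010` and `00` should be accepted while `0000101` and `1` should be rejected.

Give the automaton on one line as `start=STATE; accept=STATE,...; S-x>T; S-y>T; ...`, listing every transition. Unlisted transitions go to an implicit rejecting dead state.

start=S0; accept=S3,S6,S9,S12; S0-0>S1; S0-1>S2; S1-0>S3; S1-1>S4; S2-0>S5; S2-1>S4; S3-0>S6; S3-1>S6; S4-0>S7; S4-1>S8; S5-0>S6; S5-1>S8; S6-0>S9; S6-1>S9; S7-0>S9; S7-1>S10; S8-0>S11; S8-1>S10; S9-0>S12; S9-1>S12; S10-0>S10; S10-1>S10; S11-0>S12; S11-1>S10; S12-0>S10; S12-1>S10

Run two small machines in parallel and take their product. One (7 states) tracks the input length, saturating at 6; the other (3 states) tracks whether and how much of `00` has been seen. Each combined state is a pair, one component from each; accept when both components accept. After merging equivalent states the machine shrinks.
          0    1  
>  S0     S1   S2 
   S1     S3   S4 
   S2     S5   S4 
 * S3     S6   S6 
   S4     S7   S8 
   S5     S6   S8 
 * S6     S9   S9 
   S7     S9  S10 
   S8    S11  S10 
 * S9    S12  S12 
   S10   S10  S10 
   S11   S12  S10 
 * S12   S10  S10 
(> = start, * = accepting)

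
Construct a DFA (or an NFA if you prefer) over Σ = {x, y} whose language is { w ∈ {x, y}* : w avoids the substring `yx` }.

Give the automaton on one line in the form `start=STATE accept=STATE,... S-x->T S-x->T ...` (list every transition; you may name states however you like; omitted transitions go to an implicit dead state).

start=q0 accept=q0,q1 q0-x->q0 q0-y->q1 q1-x->q2 q1-y->q1 q2-x->q2 q2-y->q2

Track partial matches of the forbidden pattern `yx`. State q2 is a dead state reached once `yx` has occurred; every other state accepts. q0 means no part of `yx` is currently matched.
        x   y  
>* q0   q0  q1 
 * q1   q2  q1 
   q2   q2  q2 
(> = start, * = accepting)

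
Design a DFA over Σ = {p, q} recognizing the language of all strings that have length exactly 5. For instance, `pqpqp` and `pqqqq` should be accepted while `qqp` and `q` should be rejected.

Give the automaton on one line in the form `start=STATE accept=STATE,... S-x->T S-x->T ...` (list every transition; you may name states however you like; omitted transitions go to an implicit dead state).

We only need to distinguish lengths 0, 1, …, 5, and '>5'. Chain A → B → C → D → E → F → G on every symbol, with G looping. Accepting states: {F}.
       p  q 
>  A   B  B 
   B   C  C 
   C   D  D 
   D   E  E 
   E   F  F 
 * F   G  G 
   G   G  G 
(> = start, * = accepting)

start=A accept=F A-p->B A-q->B B-p->C B-q->C C-p->D C-q->D D-p->E D-q->E E-p->F E-q->F F-p->G F-q->G G-p->G G-q->G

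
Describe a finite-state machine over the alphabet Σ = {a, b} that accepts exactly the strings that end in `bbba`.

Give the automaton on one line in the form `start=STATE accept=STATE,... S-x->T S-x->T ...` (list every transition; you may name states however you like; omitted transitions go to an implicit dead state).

Remember how much of `bbba` the current input suffix matches. State q0 means no match yet; q1 means the last symbol is `b`; q2 means the last 2 symbols are `bb`; q3 means the last 3 symbols are `bbb`; q4 means the last 4 symbols are `bbba`. Only q4 accepts. On a mismatch, fall back to the longest proper suffix that is still a prefix of `bbba`.
A 5-state machine:
        a   b  
>  q0   q0  q1 
   q1   q0  q2 
   q2   q0  q3 
   q3   q4  q3 
 * q4   q0  q1 
(> = start, * = accepting)

start=q0 accept=q4 q0-a->q0 q0-b->q1 q1-a->q0 q1-b->q2 q2-a->q0 q2-b->q3 q3-a->q4 q3-b->q3 q4-a->q0 q4-b->q1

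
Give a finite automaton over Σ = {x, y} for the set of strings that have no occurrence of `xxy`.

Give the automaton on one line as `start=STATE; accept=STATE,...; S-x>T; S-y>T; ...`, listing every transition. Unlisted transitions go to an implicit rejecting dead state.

start=A; accept=A,B,C; A-x>B; A-y>A; B-x>C; B-y>A; C-x>C; C-y>D; D-x>D; D-y>D

This is the complement of 'contains `xxy`'. Use the same substring-matching states — A through D holding how much of `xxy` has just been matched — but flip the accepting set: everything except the trap D accepts.
4 states suffice.
       x  y 
>* A   B  A 
 * B   C  A 
 * C   C  D 
   D   D  D 
(> = start, * = accepting)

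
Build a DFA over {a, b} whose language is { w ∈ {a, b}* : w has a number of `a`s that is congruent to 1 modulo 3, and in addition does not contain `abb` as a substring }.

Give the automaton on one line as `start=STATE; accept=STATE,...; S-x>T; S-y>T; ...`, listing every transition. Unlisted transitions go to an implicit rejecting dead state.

Build one automaton per condition and run them in lockstep. One (3 states) tracks the count of `a`s modulo 3; the other (4 states) tracks partial matches of the forbidden pattern `abb`. Each combined state is a pair, one component from each; accept when both components accept. Equivalent product states are then merged.
With 8 states:
        a   b  
>  q0   q1  q0 
 * q1   q2  q3 
   q2   q4  q5 
 * q3   q2  q6 
   q4   q1  q7 
   q5   q4  q6 
   q6   q6  q6 
   q7   q1  q6 
(> = start, * = accepting)

start=q0; accept=q1,q3; q0-a>q1; q0-b>q0; q1-a>q2; q1-b>q3; q2-a>q4; q2-b>q5; q3-a>q2; q3-b>q6; q4-a>q1; q4-b>q7; q5-a>q4; q5-b>q6; q6-a>q6; q6-b>q6; q7-a>q1; q7-b>q6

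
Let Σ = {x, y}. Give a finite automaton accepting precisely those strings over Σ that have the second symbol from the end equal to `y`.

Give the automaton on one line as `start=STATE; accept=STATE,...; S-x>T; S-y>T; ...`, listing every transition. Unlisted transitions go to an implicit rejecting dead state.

Because acceptance depends on a position counted from the end, the machine has to buffer the most recent 2 symbols. Make each state the string of the last up-to-2 symbols read; on input `x` shift the window left and append `x`. Accept when the buffered window has length 2 and begins with `y`.
7 states suffice.
       x  y 
>  A   B  C 
   B   D  E 
   C   F  G 
   D   D  E 
   E   F  G 
 * F   D  E 
 * G   F  G 
(> = start, * = accepting)

start=A; accept=F,G; A-x>B; A-y>C; B-x>D; B-y>E; C-x>F; C-y>G; D-x>D; D-y>E; E-x>F; E-y>G; F-x>D; F-y>E; G-x>F; G-y>G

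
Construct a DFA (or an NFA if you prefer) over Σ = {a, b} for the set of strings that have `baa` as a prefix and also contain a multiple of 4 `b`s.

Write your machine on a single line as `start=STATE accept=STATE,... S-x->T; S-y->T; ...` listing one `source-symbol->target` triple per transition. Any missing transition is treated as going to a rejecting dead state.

Build one automaton per condition and run them in lockstep. The first has 5 states tracking whether the input so far still matches the prefix `baa`; the second has 4 states tracking the count of `b`s modulo 4. A product state is a pair (one from each), accepting exactly when both do.
          a    b  
>  q0     q1   q2 
   q1     q1   q3 
   q2     q4   q5 
   q3     q3   q5 
   q4     q6   q5 
   q5     q5   q7 
   q6     q6   q8 
   q7     q7   q1 
   q8     q8   q9 
   q9     q9  q10 
 * q10   q10   q6 
(> = start, * = accepting)

start=q0; accept=q10; q0-a->q1; q0-b->q2; q1-a->q1; q1-b->q3; q2-a->q4; q2-b->q5; q3-a->q3; q3-b->q5; q4-a->q6; q4-b->q5; q5-a->q5; q5-b->q7; q6-a->q6; q6-b->q8; q7-a->q7; q7-b->q1; q8-a->q8; q8-b->q9; q9-a->q9; q9-b->q10; q10-a->q10; q10-b->q6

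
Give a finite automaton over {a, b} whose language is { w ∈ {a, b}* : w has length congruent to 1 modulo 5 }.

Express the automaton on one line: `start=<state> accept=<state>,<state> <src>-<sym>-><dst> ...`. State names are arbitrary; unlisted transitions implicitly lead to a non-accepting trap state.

start=q0 accept=q1 q0-a->q1 q0-b->q1 q1-a->q2 q1-b->q2 q2-a->q3 q2-b->q3 q3-a->q4 q3-b->q4 q4-a->q0 q4-b->q0

Only the length mod 5 matters, so use a 5-cycle: from any state, every input symbol moves to the next state, wrapping q4 back to q0. Mark q1 accepting.
A 5-state machine:
        a   b  
>  q0   q1  q1 
 * q1   q2  q2 
   q2   q3  q3 
   q3   q4  q4 
   q4   q0  q0 
(> = start, * = accepting)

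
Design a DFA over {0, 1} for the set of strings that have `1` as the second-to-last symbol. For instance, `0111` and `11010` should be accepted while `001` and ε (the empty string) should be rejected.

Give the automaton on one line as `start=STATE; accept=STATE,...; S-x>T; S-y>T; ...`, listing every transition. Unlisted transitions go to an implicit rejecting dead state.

Because acceptance depends on a position counted from the end, the machine has to buffer the most recent 2 symbols. Make each state the string of the last up-to-2 symbols read; on input `x` shift the window left and append `x`. Accept when the buffered window has length 2 and begins with `1`.
A 7-state machine:
        0   1  
>  q0   q1  q2 
   q1   q3  q4 
   q2   q5  q6 
   q3   q3  q4 
   q4   q5  q6 
 * q5   q3  q4 
 * q6   q5  q6 
(> = start, * = accepting)

start=q0; accept=q5,q6; q0-0>q1; q0-1>q2; q1-0>q3; q1-1>q4; q2-0>q5; q2-1>q6; q3-0>q3; q3-1>q4; q4-0>q5; q4-1>q6; q5-0>q3; q5-1>q4; q6-0>q5; q6-1>q6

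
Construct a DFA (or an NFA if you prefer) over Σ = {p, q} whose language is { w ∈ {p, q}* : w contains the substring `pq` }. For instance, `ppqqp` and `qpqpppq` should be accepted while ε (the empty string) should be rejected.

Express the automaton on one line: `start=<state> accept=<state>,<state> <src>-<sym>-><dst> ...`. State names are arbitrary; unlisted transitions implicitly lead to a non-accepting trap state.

States s0..s1 record the length of the longest prefix of `pq` that matches the current input suffix. Reaching s2 means `pq` has been seen, and we stay there forever. Accept from s2.
A 3-state machine:
        p   q  
>  s0   s1  s0 
   s1   s1  s2 
 * s2   s2  s2 
(> = start, * = accepting)

start=s0 accept=s2 s0-p->s1 s0-q->s0 s1-p->s1 s1-q->s2 s2-p->s2 s2-q->s2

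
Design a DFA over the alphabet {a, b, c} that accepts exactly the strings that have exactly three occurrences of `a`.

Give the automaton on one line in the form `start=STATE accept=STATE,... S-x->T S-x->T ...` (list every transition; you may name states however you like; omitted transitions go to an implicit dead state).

start=S0 accept=S3 S0-a->S1 S0-b->S0 S0-c->S0 S1-a->S2 S1-b->S1 S1-c->S1 S2-a->S3 S2-b->S2 S2-c->S2 S3-a->S4 S3-b->S3 S3-c->S3 S4-a->S4 S4-b->S4 S4-c->S4

Count `a`s, saturating at 4: states S0 through S3 mean 0 through 3 `a`s seen; S4 means more than 3. Each `a` increments (capped at S4); other symbols loop. Accept from {S3}.
        a   b   c  
>  S0   S1  S0  S0 
   S1   S2  S1  S1 
   S2   S3  S2  S2 
 * S3   S4  S3  S3 
   S4   S4  S4  S4 
(> = start, * = accepting)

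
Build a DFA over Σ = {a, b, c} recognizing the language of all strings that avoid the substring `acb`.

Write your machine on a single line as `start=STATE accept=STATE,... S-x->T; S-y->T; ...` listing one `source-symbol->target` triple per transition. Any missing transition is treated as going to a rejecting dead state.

start=q0; accept=q0,q1,q2; q0-a->q1; q0-b->q0; q0-c->q0; q1-a->q1; q1-b->q0; q1-c->q2; q2-a->q1; q2-b->q3; q2-c->q0; q3-a->q3; q3-b->q3; q3-c->q3

Track partial matches of the forbidden pattern `acb`. State q3 is a dead state reached once `acb` has occurred; every other state accepts. q0 means no part of `acb` is currently matched.
A 4-state machine:
        a   b   c  
>* q0   q1  q0  q0 
 * q1   q1  q0  q2 
 * q2   q1  q3  q0 
   q3   q3  q3  q3 
(> = start, * = accepting)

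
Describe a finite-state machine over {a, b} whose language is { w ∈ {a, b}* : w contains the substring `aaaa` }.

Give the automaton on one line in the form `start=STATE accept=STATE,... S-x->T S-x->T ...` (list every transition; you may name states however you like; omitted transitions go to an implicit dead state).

States S0..S3 record the length of the longest prefix of `aaaa` that matches the current input suffix. Reaching S4 means `aaaa` has been seen, and we stay there forever. Accept from S4.
5 states suffice.
        a   b  
>  S0   S1  S0 
   S1   S2  S0 
   S2   S3  S0 
   S3   S4  S0 
 * S4   S4  S4 
(> = start, * = accepting)

start=S0 accept=S4 S0-a->S1 S0-b->S0 S1-a->S2 S1-b->S0 S2-a->S3 S2-b->S0 S3-a->S4 S3-b->S0 S4-a->S4 S4-b->S4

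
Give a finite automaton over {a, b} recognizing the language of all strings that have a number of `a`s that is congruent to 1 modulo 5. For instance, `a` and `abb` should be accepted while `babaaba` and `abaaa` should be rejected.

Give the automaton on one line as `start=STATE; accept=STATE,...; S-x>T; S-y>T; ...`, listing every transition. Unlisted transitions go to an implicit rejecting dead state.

start=s0; accept=s1; s0-a>s1; s0-b>s0; s1-a>s2; s1-b>s1; s2-a>s3; s2-b>s2; s3-a>s4; s3-b>s3; s4-a>s0; s4-b>s4

The only thing that matters is how many `a`s have appeared, reduced mod 5. Use one state per residue: s0 for 0, …, s4 for 4. Reading `a` moves to the next residue; anything else stays put. s1 is accepting.
5 states suffice.
        a   b  
>  s0   s1  s0 
 * s1   s2  s1 
   s2   s3  s2 
   s3   s4  s3 
   s4   s0  s4 
(> = start, * = accepting)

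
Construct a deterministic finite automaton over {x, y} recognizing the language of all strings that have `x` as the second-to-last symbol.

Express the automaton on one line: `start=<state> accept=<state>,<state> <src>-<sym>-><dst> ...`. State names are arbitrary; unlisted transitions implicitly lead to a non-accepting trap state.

start=q0 accept=q3,q4 q0-x->q1 q0-y->q2 q1-x->q3 q1-y->q4 q2-x->q5 q2-y->q6 q3-x->q3 q3-y->q4 q4-x->q5 q4-y->q6 q5-x->q3 q5-y->q4 q6-x->q5 q6-y->q6

A DFA must remember the last 2 symbols (since which symbol is second-to-last isn't known until the input ends). Use one state per possible window of the last ≤2 symbols; accept from those whose window starts with `x`.
A 7-state machine:
        x   y  
>  q0   q1  q2 
   q1   q3  q4 
   q2   q5  q6 
 * q3   q3  q4 
 * q4   q5  q6 
   q5   q3  q4 
   q6   q5  q6 
(> = start, * = accepting)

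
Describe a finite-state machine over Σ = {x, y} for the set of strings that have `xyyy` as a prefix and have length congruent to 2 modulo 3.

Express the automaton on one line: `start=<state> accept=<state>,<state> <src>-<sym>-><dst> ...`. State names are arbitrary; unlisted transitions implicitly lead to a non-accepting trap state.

Handle the two conditions separately and then intersect. One (6 states) tracks whether the input so far still matches the prefix `xyyy`; the other (3 states) tracks the input length modulo 3. Each combined state is a pair, one component from each; accept when both components accept.
With 10 states:
        x   y  
>  s0   s1  s2 
   s1   s3  s4 
   s2   s3  s3 
   s3   s5  s5 
   s4   s5  s6 
   s5   s2  s2 
   s6   s2  s7 
   s7   s8  s8 
 * s8   s9  s9 
   s9   s7  s7 
(> = start, * = accepting)

start=s0 accept=s8 s0-x->s1 s0-y->s2 s1-x->s3 s1-y->s4 s2-x->s3 s2-y->s3 s3-x->s5 s3-y->s5 s4-x->s5 s4-y->s6 s5-x->s2 s5-y->s2 s6-x->s2 s6-y->s7 s7-x->s8 s7-y->s8 s8-x->s9 s8-y->s9 s9-x->s7 s9-y->s7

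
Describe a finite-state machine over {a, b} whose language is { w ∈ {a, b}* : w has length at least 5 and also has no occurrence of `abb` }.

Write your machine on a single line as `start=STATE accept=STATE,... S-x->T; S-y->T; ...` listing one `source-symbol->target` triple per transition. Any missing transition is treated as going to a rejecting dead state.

Build one automaton per condition and run them in lockstep. One (7 states) tracks the input length, saturating at 6; the other (4 states) tracks partial matches of the forbidden pattern `abb`. Each combined state is a pair, one component from each; accept when both components accept.
With 22 states:
          a    b  
>  S0     S1   S2 
   S1     S3   S4 
   S2     S3   S5 
   S3     S6   S7 
   S4     S6   S8 
   S5     S6   S9 
   S6    S10  S11 
   S7    S10  S12 
   S8    S12  S12 
   S9    S10  S13 
   S10   S14  S15 
   S11   S14  S16 
   S12   S16  S16 
   S13   S14  S17 
 * S14   S18  S19 
 * S15   S18  S20 
   S16   S20  S20 
 * S17   S18  S21 
 * S18   S18  S19 
 * S19   S18  S20 
   S20   S20  S20 
 * S21   S18  S21 
(> = start, * = accepting)

start=S0; accept=S14,S15,S17,S18,S19,S21; S0-a->S1; S0-b->S2; S1-a->S3; S1-b->S4; S2-a->S3; S2-b->S5; S3-a->S6; S3-b->S7; S4-a->S6; S4-b->S8; S5-a->S6; S5-b->S9; S6-a->S10; S6-b->S11; S7-a->S10; S7-b->S12; S8-a->S12; S8-b->S12; S9-a->S10; S9-b->S13; S10-a->S14; S10-b->S15; S11-a->S14; S11-b->S16; S12-a->S16; S12-b->S16; S13-a->S14; S13-b->S17; S14-a->S18; S14-b->S19; S15-a->S18; S15-b->S20; S16-a->S20; S16-b->S20; S17-a->S18; S17-b->S21; S18-a->S18; S18-b->S19; S19-a->S18; S19-b->S20; S20-a->S20; S20-b->S20; S21-a->S18; S21-b->S21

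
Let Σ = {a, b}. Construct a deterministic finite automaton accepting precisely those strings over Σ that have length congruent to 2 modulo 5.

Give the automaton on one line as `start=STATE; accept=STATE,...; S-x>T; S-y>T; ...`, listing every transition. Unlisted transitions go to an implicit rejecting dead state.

Only the length mod 5 matters, so use a 5-cycle: from any state, every input symbol moves to the next state, wrapping q4 back to q0. Mark q2 accepting.
5 states suffice.
        a   b  
>  q0   q1  q1 
   q1   q2  q2 
 * q2   q3  q3 
   q3   q4  q4 
   q4   q0  q0 
(> = start, * = accepting)

start=q0; accept=q2; q0-a>q1; q0-b>q1; q1-a>q2; q1-b>q2; q2-a>q3; q2-b>q3; q3-a>q4; q3-b>q4; q4-a>q0; q4-b>q0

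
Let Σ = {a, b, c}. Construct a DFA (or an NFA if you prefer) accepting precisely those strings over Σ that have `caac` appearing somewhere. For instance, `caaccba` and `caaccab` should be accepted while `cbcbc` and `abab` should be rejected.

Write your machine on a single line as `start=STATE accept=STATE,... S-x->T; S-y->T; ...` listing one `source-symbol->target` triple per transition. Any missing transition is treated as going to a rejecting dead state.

start=q0; accept=q4; q0-a->q0; q0-b->q0; q0-c->q1; q1-a->q2; q1-b->q0; q1-c->q1; q2-a->q3; q2-b->q0; q2-c->q1; q3-a->q0; q3-b->q0; q3-c->q4; q4-a->q4; q4-b->q4; q4-c->q4

Track how much of `caac` has been matched so far: state q0 is no progress, q4 is the absorbing accept state reached once `caac` has occurred. Intermediate states record partial matches; on a mismatch, fall back to the longest reusable overlap.
        a   b   c  
>  q0   q0  q0  q1 
   q1   q2  q0  q1 
   q2   q3  q0  q1 
   q3   q0  q0  q4 
 * q4   q4  q4  q4 
(> = start, * = accepting)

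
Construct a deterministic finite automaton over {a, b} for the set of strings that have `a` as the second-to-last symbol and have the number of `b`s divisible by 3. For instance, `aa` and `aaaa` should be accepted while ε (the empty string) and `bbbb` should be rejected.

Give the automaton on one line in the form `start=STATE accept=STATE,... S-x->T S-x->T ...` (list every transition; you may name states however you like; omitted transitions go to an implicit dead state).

start=q0 accept=q3,q6 q0-a->q1 q0-b->q2 q1-a->q3 q1-b->q2 q2-a->q2 q2-b->q4 q3-a->q3 q3-b->q2 q4-a->q5 q4-b->q0 q5-a->q5 q5-b->q6 q6-a->q1 q6-b->q2

Build one automaton per condition and run them in lockstep. The first has 7 states tracking the last 2 symbols read; the second has 3 states tracking the count of `b`s modulo 3. A product state is a pair (one from each), accepting exactly when both do. Equivalent product states are then merged.
        a   b  
>  q0   q1  q2 
   q1   q3  q2 
   q2   q2  q4 
 * q3   q3  q2 
   q4   q5  q0 
   q5   q5  q6 
 * q6   q1  q2 
(> = start, * = accepting)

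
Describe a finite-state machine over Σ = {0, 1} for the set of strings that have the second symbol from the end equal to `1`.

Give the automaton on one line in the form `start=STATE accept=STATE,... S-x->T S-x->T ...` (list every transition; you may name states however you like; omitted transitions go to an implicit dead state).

start=S0 accept=S5,S6 S0-0->S1 S0-1->S2 S1-0->S3 S1-1->S4 S2-0->S5 S2-1->S6 S3-0->S3 S3-1->S4 S4-0->S5 S4-1->S6 S5-0->S3 S5-1->S4 S6-0->S5 S6-1->S6

A DFA must remember the last 2 symbols (since which symbol is second-to-last isn't known until the input ends). Use one state per possible window of the last ≤2 symbols; accept from those whose window starts with `1`.
7 states suffice.
        0   1  
>  S0   S1  S2 
   S1   S3  S4 
   S2   S5  S6 
   S3   S3  S4 
   S4   S5  S6 
 * S5   S3  S4 
 * S6   S5  S6 
(> = start, * = accepting)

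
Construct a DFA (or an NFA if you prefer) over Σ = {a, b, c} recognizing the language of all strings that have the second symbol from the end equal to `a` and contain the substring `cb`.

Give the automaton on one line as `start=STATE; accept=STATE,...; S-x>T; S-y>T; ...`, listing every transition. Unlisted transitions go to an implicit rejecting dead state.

Handle the two conditions separately and then intersect. One (13 states) tracks the last 2 symbols read; the other (3 states) tracks whether and how much of `cb` has been seen. Each combined state is a pair, one component from each; accept when both components accept.
With 21 states:
          a    b    c  
>  S0     S1   S2   S3 
   S1     S4   S5   S6 
   S2     S7   S8   S9 
   S3    S10  S11  S12 
   S4     S4   S5   S6 
   S5     S7   S8   S9 
   S6    S10  S11  S12 
   S7     S4   S5   S6 
   S8     S7   S8   S9 
   S9    S10  S11  S12 
   S10    S4   S5   S6 
   S11   S13  S14  S15 
   S12   S10  S11  S12 
   S13   S16  S17  S18 
   S14   S13  S14  S15 
   S15   S19  S11  S20 
 * S16   S16  S17  S18 
 * S17   S13  S14  S15 
 * S18   S19  S11  S20 
   S19   S16  S17  S18 
   S20   S19  S11  S20 
(> = start, * = accepting)

start=S0; accept=S16,S17,S18; S0-a>S1; S0-b>S2; S0-c>S3; S1-a>S4; S1-b>S5; S1-c>S6; S2-a>S7; S2-b>S8; S2-c>S9; S3-a>S10; S3-b>S11; S3-c>S12; S4-a>S4; S4-b>S5; S4-c>S6; S5-a>S7; S5-b>S8; S5-c>S9; S6-a>S10; S6-b>S11; S6-c>S12; S7-a>S4; S7-b>S5; S7-c>S6; S8-a>S7; S8-b>S8; S8-c>S9; S9-a>S10; S9-b>S11; S9-c>S12; S10-a>S4; S10-b>S5; S10-c>S6; S11-a>S13; S11-b>S14; S11-c>S15; S12-a>S10; S12-b>S11; S12-c>S12; S13-a>S16; S13-b>S17; S13-c>S18; S14-a>S13; S14-b>S14; S14-c>S15; S15-a>S19; S15-b>S11; S15-c>S20; S16-a>S16; S16-b>S17; S16-c>S18; S17-a>S13; S17-b>S14; S17-c>S15; S18-a>S19; S18-b>S11; S18-c>S20; S19-a>S16; S19-b>S17; S19-c>S18; S20-a>S19; S20-b>S11; S20-c>S20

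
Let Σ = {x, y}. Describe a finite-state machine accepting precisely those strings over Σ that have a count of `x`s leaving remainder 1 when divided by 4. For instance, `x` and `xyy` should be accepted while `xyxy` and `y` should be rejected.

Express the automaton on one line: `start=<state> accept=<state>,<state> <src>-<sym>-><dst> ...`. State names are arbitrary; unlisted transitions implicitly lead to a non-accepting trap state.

start=A accept=B A-x->B A-y->A B-x->C B-y->B C-x->D C-y->C D-x->A D-y->D

Keep the running count of `x`s modulo 4: each `x` advances along the cycle A → B → C → D → A while other symbols loop. Accept at B.
4 states suffice.
       x  y 
>  A   B  A 
 * B   C  B 
   C   D  C 
   D   A  D 
(> = start, * = accepting)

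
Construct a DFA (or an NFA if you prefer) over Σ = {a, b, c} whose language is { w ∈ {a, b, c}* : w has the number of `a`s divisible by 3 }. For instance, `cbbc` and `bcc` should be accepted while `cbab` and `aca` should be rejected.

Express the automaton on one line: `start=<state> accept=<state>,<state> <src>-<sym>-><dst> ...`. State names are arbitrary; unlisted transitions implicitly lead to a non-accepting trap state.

start=s0 accept=s0 s0-a->s1 s0-b->s0 s0-c->s0 s1-a->s2 s1-b->s1 s1-c->s1 s2-a->s0 s2-b->s2 s2-c->s2

The only thing that matters is how many `a`s have appeared, reduced mod 3. Use one state per residue: s0 for 0, …, s2 for 2. Reading `a` moves to the next residue; anything else stays put. s0 is accepting.
With 3 states:
        a   b   c  
>* s0   s1  s0  s0 
   s1   s2  s1  s1 
   s2   s0  s2  s2 
(> = start, * = accepting)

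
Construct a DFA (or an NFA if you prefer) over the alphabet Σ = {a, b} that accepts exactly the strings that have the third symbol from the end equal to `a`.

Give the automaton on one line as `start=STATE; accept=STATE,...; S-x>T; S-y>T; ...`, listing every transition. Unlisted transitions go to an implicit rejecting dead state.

A DFA must remember the last 3 symbols (since which symbol is third-to-last isn't known until the input ends). Use one state per possible window of the last ≤3 symbols; accept from those whose window starts with `a`.
A 15-state machine:
          a    b  
>  S0     S1   S2 
   S1     S3   S4 
   S2     S5   S6 
   S3     S7   S8 
   S4     S9  S10 
   S5    S11  S12 
   S6    S13  S14 
 * S7     S7   S8 
 * S8     S9  S10 
 * S9    S11  S12 
 * S10   S13  S14 
   S11    S7   S8 
   S12    S9  S10 
   S13   S11  S12 
   S14   S13  S14 
(> = start, * = accepting)

start=S0; accept=S7,S8,S9,S10; S0-a>S1; S0-b>S2; S1-a>S3; S1-b>S4; S2-a>S5; S2-b>S6; S3-a>S7; S3-b>S8; S4-a>S9; S4-b>S10; S5-a>S11; S5-b>S12; S6-a>S13; S6-b>S14; S7-a>S7; S7-b>S8; S8-a>S9; S8-b>S10; S9-a>S11; S9-b>S12; S10-a>S13; S10-b>S14; S11-a>S7; S11-b>S8; S12-a>S9; S12-b>S10; S13-a>S11; S13-b>S12; S14-a>S13; S14-b>S14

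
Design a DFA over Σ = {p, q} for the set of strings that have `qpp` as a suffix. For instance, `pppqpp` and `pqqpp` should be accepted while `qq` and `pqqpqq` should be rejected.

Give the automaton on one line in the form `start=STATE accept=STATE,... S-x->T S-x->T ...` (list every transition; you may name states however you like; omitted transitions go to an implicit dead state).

start=A accept=D A-p->A A-q->B B-p->C B-q->B C-p->D C-q->B D-p->A D-q->B

Let each state record the length of the longest suffix of the input read so far that is also a prefix of `qpp`. B means the last symbol is `q`; C means the last 2 symbols are `qp`; D means the last 3 symbols are `qpp`. Accept only at D, where the string currently ends in `qpp`.
With 4 states:
       p  q 
>  A   A  B 
   B   C  B 
   C   D  B 
 * D   A  B 
(> = start, * = accepting)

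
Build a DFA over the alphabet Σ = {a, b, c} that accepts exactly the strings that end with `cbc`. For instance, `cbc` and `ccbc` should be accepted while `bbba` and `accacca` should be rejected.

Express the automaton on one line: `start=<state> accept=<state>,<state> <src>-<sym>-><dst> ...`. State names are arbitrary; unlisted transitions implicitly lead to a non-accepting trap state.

start=q0 accept=q3 q0-a->q0 q0-b->q0 q0-c->q1 q1-a->q0 q1-b->q2 q1-c->q1 q2-a->q0 q2-b->q0 q2-c->q3 q3-a->q0 q3-b->q2 q3-c->q1

Let each state record the length of the longest suffix of the input read so far that is also a prefix of `cbc`. q1 means the last symbol is `c`; q2 means the last 2 symbols are `cb`; q3 means the last 3 symbols are `cbc`. Accept only at q3, where the string currently ends in `cbc`.
4 states suffice.
        a   b   c  
>  q0   q0  q0  q1 
   q1   q0  q2  q1 
   q2   q0  q0  q3 
 * q3   q0  q2  q1 
(> = start, * = accepting)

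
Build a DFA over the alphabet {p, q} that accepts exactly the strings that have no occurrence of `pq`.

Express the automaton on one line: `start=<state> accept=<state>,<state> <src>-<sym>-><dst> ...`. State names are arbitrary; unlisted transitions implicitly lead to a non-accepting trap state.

Track partial matches of the forbidden pattern `pq`. State s2 is a dead state reached once `pq` has occurred; every other state accepts. s0 means no part of `pq` is currently matched.
A 3-state machine:
        p   q  
>* s0   s1  s0 
 * s1   s1  s2 
   s2   s2  s2 
(> = start, * = accepting)

start=s0 accept=s0,s1 s0-p->s1 s0-q->s0 s1-p->s1 s1-q->s2 s2-p->s2 s2-q->s2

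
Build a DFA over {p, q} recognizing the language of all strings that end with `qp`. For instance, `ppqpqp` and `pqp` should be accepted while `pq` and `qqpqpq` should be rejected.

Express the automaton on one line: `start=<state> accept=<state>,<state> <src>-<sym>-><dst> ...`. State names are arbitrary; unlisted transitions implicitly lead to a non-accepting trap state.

Let each state record the length of the longest suffix of the input read so far that is also a prefix of `qp`. B means the last symbol is `q`; C means the last 2 symbols are `qp`. Accept only at C, where the string currently ends in `qp`.
3 states suffice.
       p  q 
>  A   A  B 
   B   C  B 
 * C   A  B 
(> = start, * = accepting)

start=A accept=C A-p->A A-q->B B-p->C B-q->B C-p->A C-q->B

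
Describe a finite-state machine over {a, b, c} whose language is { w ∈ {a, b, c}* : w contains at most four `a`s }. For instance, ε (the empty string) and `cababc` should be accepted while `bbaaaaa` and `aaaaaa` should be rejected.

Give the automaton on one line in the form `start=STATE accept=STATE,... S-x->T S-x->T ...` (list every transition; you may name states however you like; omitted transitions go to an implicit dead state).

Only the number of `a`s matters, and only up to 5. Make a chain q0 → q1 → q2 → q3 → q4 → q5 advanced by each `a` (with q5 absorbing); every other symbol self-loops. The accepting set is {q0, q1, q2, q3, q4}.
A 6-state machine:
        a   b   c  
>* q0   q1  q0  q0 
 * q1   q2  q1  q1 
 * q2   q3  q2  q2 
 * q3   q4  q3  q3 
 * q4   q5  q4  q4 
   q5   q5  q5  q5 
(> = start, * = accepting)

start=q0 accept=q0,q1,q2,q3,q4 q0-a->q1 q0-b->q0 q0-c->q0 q1-a->q2 q1-b->q1 q1-c->q1 q2-a->q3 q2-b->q2 q2-c->q2 q3-a->q4 q3-b->q3 q3-c->q3 q4-a->q5 q4-b->q4 q4-c->q4 q5-a->q5 q5-b->q5 q5-c->q5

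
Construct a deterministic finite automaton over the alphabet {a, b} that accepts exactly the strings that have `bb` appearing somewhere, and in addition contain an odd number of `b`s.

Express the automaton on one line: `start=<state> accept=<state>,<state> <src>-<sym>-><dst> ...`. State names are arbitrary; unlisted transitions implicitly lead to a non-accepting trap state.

Handle the two conditions separately and then intersect. The first has 3 states tracking whether and how much of `bb` has been seen; the second has 2 states tracking the count of `b`s modulo 2. A product state is a pair (one from each), accepting exactly when both do.
A 6-state machine:
        a   b  
>  s0   s0  s1 
   s1   s2  s3 
   s2   s2  s4 
   s3   s3  s5 
   s4   s0  s5 
 * s5   s5  s3 
(> = start, * = accepting)

start=s0 accept=s5 s0-a->s0 s0-b->s1 s1-a->s2 s1-b->s3 s2-a->s2 s2-b->s4 s3-a->s3 s3-b->s5 s4-a->s0 s4-b->s5 s5-a->s5 s5-b->s3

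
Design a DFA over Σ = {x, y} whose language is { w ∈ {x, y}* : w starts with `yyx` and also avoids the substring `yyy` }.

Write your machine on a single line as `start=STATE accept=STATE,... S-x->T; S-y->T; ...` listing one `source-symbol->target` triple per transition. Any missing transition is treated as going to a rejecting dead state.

Run two small machines in parallel and take their product. The first has 5 states tracking whether the input so far still matches the prefix `yyx`; the second has 4 states tracking partial matches of the forbidden pattern `yyy`. A product state is a pair (one from each), accepting exactly when both do.
          x    y  
>  q0     q1   q2 
   q1     q1   q3 
   q2     q1   q4 
   q3     q1   q5 
   q4     q6   q7 
   q5     q1   q7 
 * q6     q6   q8 
   q7     q7   q7 
 * q8     q6   q9 
 * q9     q6  q10 
   q10   q10  q10 
(> = start, * = accepting)

start=q0; accept=q6,q8,q9; q0-x->q1; q0-y->q2; q1-x->q1; q1-y->q3; q2-x->q1; q2-y->q4; q3-x->q1; q3-y->q5; q4-x->q6; q4-y->q7; q5-x->q1; q5-y->q7; q6-x->q6; q6-y->q8; q7-x->q7; q7-y->q7; q8-x->q6; q8-y->q9; q9-x->q6; q9-y->q10; q10-x->q10; q10-y->q10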